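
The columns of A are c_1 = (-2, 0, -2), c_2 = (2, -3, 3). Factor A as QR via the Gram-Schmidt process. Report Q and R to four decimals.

c_1 = (-2, 0, -2); ‖c_1‖ = 2.8284, so q_1 = (-0.7071, 0.0000, -0.7071).
q_1·c_2 = (-0.7071)·2 + 0.0000·(-3) + (-0.7071)·3 = -3.5355.
u_2 = c_2 + 3.5355·q_1 = (-0.5000, -3.0000, 0.5000).
‖u_2‖ = 3.0822, so q_2 = (-0.1622, -0.9733, 0.1622).

Q = [[-0.7071, -0.1622], [0.0000, -0.9733], [-0.7071, 0.1622]], R = [[2.8284, -3.5355], [0.0000, 3.0822]]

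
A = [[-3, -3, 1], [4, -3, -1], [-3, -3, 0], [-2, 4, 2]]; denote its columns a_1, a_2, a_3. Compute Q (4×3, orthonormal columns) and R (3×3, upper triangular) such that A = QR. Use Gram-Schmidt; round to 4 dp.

Q = [[-0.4867, -0.4822, 0.5477], [0.6489, -0.4259, 0.5175], [-0.4867, -0.4822, -0.2602], [-0.3244, 0.5947, 0.6037]], R = [[6.1644, -0.3244, -1.7844], [0.0000, 6.5494, 1.1331], [0.0000, 0.0000, 1.2377]]

e_1 = a_1/‖a_1‖ = (-3, 4, -3, -2)/6.1644 = (-0.4867, 0.6489, -0.4867, -0.3244).
r_{12} = e_1·a_2 = -0.3244.
u_2 = a_2 + 0.3244·e_1 = (-3.1579, -2.7895, -3.1579, 3.8947).
‖u_2‖ = 6.5494, so e_2 = (-0.4822, -0.4259, -0.4822, 0.5947).
r_{13} = e_1·a_3 = -1.7844; r_{23} = e_2·a_3 = 1.1331.
u_3 = a_3 + 1.7844·e_1 − 1.1331·e_2 = (0.6779, 0.6405, -0.3221, 0.7472).
‖u_3‖ = 1.2377, so e_3 = (0.5477, 0.5175, -0.2602, 0.6037).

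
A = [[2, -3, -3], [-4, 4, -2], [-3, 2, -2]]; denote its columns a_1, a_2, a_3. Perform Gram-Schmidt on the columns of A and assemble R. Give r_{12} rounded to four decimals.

a_1 = (2, -4, -3); ‖a_1‖ = 5.3852, so e_1 = (0.3714, -0.7428, -0.5571).
r_{12} = e_1·a_2 = -5.1995.

r_{12} = -5.1995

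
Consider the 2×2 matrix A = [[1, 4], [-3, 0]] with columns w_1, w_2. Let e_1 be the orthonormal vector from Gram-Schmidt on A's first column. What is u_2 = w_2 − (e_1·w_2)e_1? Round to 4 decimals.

u_2 = (3.6000, 1.2000)

w_1 = (1, -3); ‖w_1‖ = 3.1623, so e_1 = (0.3162, -0.9487).
e_1·w_2 = 0.3162·4 + (-0.9487)·0 = 1.2649.
u_2 = w_2 − 1.2649·e_1 = (3.6000, 1.2000).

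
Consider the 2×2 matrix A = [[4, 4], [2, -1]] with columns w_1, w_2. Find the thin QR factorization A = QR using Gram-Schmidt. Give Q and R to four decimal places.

w_1 = (4, 2); ‖w_1‖ = 4.4721, so q_1 = (0.8944, 0.4472).
q_1·w_2 = 0.8944·4 + 0.4472·(-1) = 3.1305.
u_2 = w_2 − 3.1305·q_1 = (1.2000, -2.4000).
‖u_2‖ = 2.6833, so q_2 = (0.4472, -0.8944).

Q = [[0.8944, 0.4472], [0.4472, -0.8944]], R = [[4.4721, 3.1305], [0.0000, 2.6833]]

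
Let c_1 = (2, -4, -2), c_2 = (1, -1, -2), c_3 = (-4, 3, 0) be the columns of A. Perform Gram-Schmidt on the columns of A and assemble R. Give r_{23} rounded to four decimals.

r_{23} = 0.9847

q_1 = c_1/‖c_1‖ = (2, -4, -2)/4.8990 = (0.4082, -0.8165, -0.4082).
r_{12} = q_1·c_2 = 2.0412.
u_2 = c_2 − 2.0412·q_1 = (0.1667, 0.6667, -1.1667).
‖u_2‖ = 1.3540, so q_2 = (0.1231, 0.4924, -0.8616).
r_{23} = q_2·c_3 = 0.9847.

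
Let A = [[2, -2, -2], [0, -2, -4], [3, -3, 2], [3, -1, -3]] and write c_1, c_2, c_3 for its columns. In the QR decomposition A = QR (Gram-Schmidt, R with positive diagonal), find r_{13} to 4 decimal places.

c_1 = (2, 0, 3, 3); ‖c_1‖ = 4.6904, so q_1 = (0.4264, 0.0000, 0.6396, 0.6396).
r_{13} = q_1·c_3 = -1.4924.

r_{13} = -1.4924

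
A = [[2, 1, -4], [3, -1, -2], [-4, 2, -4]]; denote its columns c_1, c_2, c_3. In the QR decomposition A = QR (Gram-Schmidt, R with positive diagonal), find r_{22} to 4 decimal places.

r_{22} = 1.7908

c_1 = (2, 3, -4); ‖c_1‖ = 5.3852, so e_1 = (0.3714, 0.5571, -0.7428).
e_1·c_2 = 0.3714·1 + 0.5571·(-1) + (-0.7428)·2 = -1.6713.
u_2 = c_2 + 1.6713·e_1 = (1.6207, -0.0690, 0.7586).
r_{22} = ‖u_2‖ = 1.7908.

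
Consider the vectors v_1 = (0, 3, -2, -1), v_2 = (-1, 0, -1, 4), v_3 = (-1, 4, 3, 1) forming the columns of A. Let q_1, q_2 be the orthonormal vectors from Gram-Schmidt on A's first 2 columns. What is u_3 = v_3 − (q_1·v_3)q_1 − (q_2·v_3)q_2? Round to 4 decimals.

v_1 = (0, 3, -2, -1); ‖v_1‖ = 3.7417, so q_1 = (0.0000, 0.8018, -0.5345, -0.2673).
q_1·v_2 = 0.0000·(-1) + 0.8018·0 + (-0.5345)·(-1) + (-0.2673)·4 = -0.5345.
u_2 = v_2 + 0.5345·q_1 = (-1.0000, 0.4286, -1.2857, 3.8571).
‖u_2‖ = 4.2088, so q_2 = (-0.2376, 0.1018, -0.3055, 0.9164).
q_1·v_3 = 0.0000·(-1) + 0.8018·4 + (-0.5345)·3 + (-0.2673)·1 = 1.3363; q_2·v_3 = (-0.2376)·(-1) + 0.1018·4 + (-0.3055)·3 + 0.9164·1 = 0.6449.
u_3 = v_3 − 1.3363·q_1 − 0.6449·q_2 = (-0.8468, 2.8629, 3.9113, 0.7661).

u_3 = (-0.8468, 2.8629, 3.9113, 0.7661)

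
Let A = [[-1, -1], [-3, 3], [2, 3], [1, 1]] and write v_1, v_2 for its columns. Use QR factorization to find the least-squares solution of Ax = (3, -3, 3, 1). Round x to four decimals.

x = (0.8629, -0.0569)

e_1 = v_1/‖v_1‖ = (-1, -3, 2, 1)/3.8730 = (-0.2582, -0.7746, 0.5164, 0.2582).
r_{12} = e_1·v_2 = -0.2582.
u_2 = v_2 + 0.2582·e_1 = (-1.0667, 2.8000, 3.1333, 1.0667).
‖u_2‖ = 4.4647, so e_2 = (-0.2389, 0.6271, 0.7018, 0.2389).
Qᵀb = (3.3566, -0.2538).
Back-substitute: x_2 = -0.2538/4.4647 = -0.0569.
x_1 = (3.3566 + 0.2582·(-0.0569))/3.8730 = 0.8629.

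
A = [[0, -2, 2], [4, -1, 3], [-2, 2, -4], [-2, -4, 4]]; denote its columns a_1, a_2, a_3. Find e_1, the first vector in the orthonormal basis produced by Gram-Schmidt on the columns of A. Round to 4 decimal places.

e_1 = a_1/‖a_1‖ = (0, 4, -2, -2)/4.8990 = (0.0000, 0.8165, -0.4082, -0.4082).

e_1 = (0.0000, 0.8165, -0.4082, -0.4082)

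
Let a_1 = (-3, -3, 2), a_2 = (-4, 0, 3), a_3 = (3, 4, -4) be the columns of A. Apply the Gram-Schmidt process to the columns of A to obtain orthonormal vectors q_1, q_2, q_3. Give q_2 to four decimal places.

q_2 = (-0.4822, 0.7658, 0.4255)

a_1 = (-3, -3, 2); ‖a_1‖ = 4.6904, so q_1 = (-0.6396, -0.6396, 0.4264).
q_1·a_2 = (-0.6396)·(-4) + (-0.6396)·0 + 0.4264·3 = 3.8376.
u_2 = a_2 − 3.8376·q_1 = (-1.5455, 2.4545, 1.3636).
‖u_2‖ = 3.2051, so q_2 = (-0.4822, 0.7658, 0.4255).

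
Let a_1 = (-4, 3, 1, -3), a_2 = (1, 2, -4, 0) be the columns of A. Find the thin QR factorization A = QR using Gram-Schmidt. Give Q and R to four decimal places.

a_1 = (-4, 3, 1, -3); ‖a_1‖ = 5.9161, so q_1 = (-0.6761, 0.5071, 0.1690, -0.5071).
q_1·a_2 = (-0.6761)·1 + 0.5071·2 + 0.1690·(-4) + (-0.5071)·0 = -0.3381.
u_2 = a_2 + 0.3381·q_1 = (0.7714, 2.1714, -3.9429, -0.1714).
‖u_2‖ = 4.5701, so q_2 = (0.1688, 0.4751, -0.8628, -0.0375).

Q = [[-0.6761, 0.1688], [0.5071, 0.4751], [0.1690, -0.8628], [-0.5071, -0.0375]], R = [[5.9161, -0.3381], [0.0000, 4.5701]]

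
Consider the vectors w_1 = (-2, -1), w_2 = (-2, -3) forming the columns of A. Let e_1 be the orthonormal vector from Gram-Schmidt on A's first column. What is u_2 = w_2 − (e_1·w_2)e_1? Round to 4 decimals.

w_1 = (-2, -1); ‖w_1‖ = 2.2361, so e_1 = (-0.8944, -0.4472).
e_1·w_2 = (-0.8944)·(-2) + (-0.4472)·(-3) = 3.1305.
u_2 = w_2 − 3.1305·e_1 = (0.8000, -1.6000).

u_2 = (0.8000, -1.6000)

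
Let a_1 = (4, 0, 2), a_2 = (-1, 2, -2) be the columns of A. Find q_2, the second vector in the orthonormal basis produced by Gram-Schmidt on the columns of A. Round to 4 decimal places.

q_1 = a_1/‖a_1‖ = (4, 0, 2)/4.4721 = (0.8944, 0.0000, 0.4472).
r_{12} = q_1·a_2 = -1.7889.
u_2 = a_2 + 1.7889·q_1 = (0.6000, 2.0000, -1.2000).
‖u_2‖ = 2.4083, so q_2 = (0.2491, 0.8305, -0.4983).

q_2 = (0.2491, 0.8305, -0.4983)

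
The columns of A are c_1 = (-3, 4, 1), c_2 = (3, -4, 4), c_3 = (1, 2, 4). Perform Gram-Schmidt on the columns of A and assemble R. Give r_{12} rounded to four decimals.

r_{12} = -4.1184

e_1 = c_1/‖c_1‖ = (-3, 4, 1)/5.0990 = (-0.5883, 0.7845, 0.1961).
r_{12} = e_1·c_2 = -4.1184.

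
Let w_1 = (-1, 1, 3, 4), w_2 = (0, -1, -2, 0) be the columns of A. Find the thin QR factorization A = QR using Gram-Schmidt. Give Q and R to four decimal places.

Q = [[-0.1925, -0.1453], [0.1925, -0.4150], [0.5774, -0.6848], [0.7698, 0.5811]], R = [[5.1962, -1.3472], [0.0000, 1.7847]]

q_1 = w_1/‖w_1‖ = (-1, 1, 3, 4)/5.1962 = (-0.1925, 0.1925, 0.5774, 0.7698).
r_{12} = q_1·w_2 = -1.3472.
u_2 = w_2 + 1.3472·q_1 = (-0.2593, -0.7407, -1.2222, 1.0370).
‖u_2‖ = 1.7847, so q_2 = (-0.1453, -0.4150, -0.6848, 0.5811).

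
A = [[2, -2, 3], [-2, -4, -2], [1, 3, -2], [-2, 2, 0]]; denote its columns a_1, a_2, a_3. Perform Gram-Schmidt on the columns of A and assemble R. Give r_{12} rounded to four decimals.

a_1 = (2, -2, 1, -2); ‖a_1‖ = 3.6056, so e_1 = (0.5547, -0.5547, 0.2774, -0.5547).
r_{12} = e_1·a_2 = 0.8321.

r_{12} = 0.8321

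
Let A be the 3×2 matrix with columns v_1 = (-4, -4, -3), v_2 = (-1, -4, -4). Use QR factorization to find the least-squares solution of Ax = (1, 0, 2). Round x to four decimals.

x = (-0.1277, -0.1489)

v_1 = (-4, -4, -3); ‖v_1‖ = 6.4031, so e_1 = (-0.6247, -0.6247, -0.4685).
e_1·v_2 = (-0.6247)·(-1) + (-0.6247)·(-4) + (-0.4685)·(-4) = 4.9976.
u_2 = v_2 − 4.9976·e_1 = (2.1220, -0.8780, -1.6585).
‖u_2‖ = 2.8327, so e_2 = (0.7491, -0.3100, -0.5855).
Qᵀb = (-1.5617, -0.4219).
Back-substitute: x_2 = -0.4219/2.8327 = -0.1489.
x_1 = (-1.5617 − 4.9976·(-0.1489))/6.4031 = -0.1277.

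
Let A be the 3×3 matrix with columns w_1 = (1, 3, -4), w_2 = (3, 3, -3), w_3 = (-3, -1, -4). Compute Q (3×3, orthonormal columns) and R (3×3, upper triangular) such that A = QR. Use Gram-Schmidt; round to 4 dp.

Q = [[0.1961, 0.9435, 0.2673], [0.5883, 0.1048, -0.8018], [-0.7845, 0.3145, -0.5345]], R = [[5.0990, 4.7068, 1.9612], [0.0000, 2.2014, -4.1931], [0.0000, 0.0000, 2.1381]]

w_1 = (1, 3, -4); ‖w_1‖ = 5.0990, so e_1 = (0.1961, 0.5883, -0.7845).
e_1·w_2 = 0.1961·3 + 0.5883·3 + (-0.7845)·(-3) = 4.7068.
u_2 = w_2 − 4.7068·e_1 = (2.0769, 0.2308, 0.6923).
‖u_2‖ = 2.2014, so e_2 = (0.9435, 0.1048, 0.3145).
e_1·w_3 = 0.1961·(-3) + 0.5883·(-1) + (-0.7845)·(-4) = 1.9612; e_2·w_3 = 0.9435·(-3) + 0.1048·(-1) + 0.3145·(-4) = -4.1931.
u_3 = w_3 − 1.9612·e_1 + 4.1931·e_2 = (0.5714, -1.7143, -1.1429).
‖u_3‖ = 2.1381, so e_3 = (0.2673, -0.8018, -0.5345).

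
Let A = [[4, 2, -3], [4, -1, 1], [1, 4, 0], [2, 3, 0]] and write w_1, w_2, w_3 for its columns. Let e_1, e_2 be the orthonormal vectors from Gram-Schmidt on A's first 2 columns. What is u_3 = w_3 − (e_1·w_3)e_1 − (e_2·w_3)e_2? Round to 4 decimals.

e_1 = w_1/‖w_1‖ = (4, 4, 1, 2)/6.0828 = (0.6576, 0.6576, 0.1644, 0.3288).
r_{12} = e_1·w_2 = 2.3016.
u_2 = w_2 − 2.3016·e_1 = (0.4865, -2.5135, 3.6216, 2.2432).
‖u_2‖ = 4.9702, so e_2 = (0.0979, -0.5057, 0.7287, 0.4513).
r_{13} = e_1·w_3 = -1.3152; r_{23} = e_2·w_3 = -0.7994.
u_3 = w_3 + 1.3152·e_1 + 0.7994·e_2 = (-2.0569, 1.4606, 0.7987, 0.7932).

u_3 = (-2.0569, 1.4606, 0.7987, 0.7932)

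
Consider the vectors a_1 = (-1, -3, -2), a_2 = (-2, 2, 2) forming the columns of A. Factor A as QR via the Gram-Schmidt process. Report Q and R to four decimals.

q_1 = a_1/‖a_1‖ = (-1, -3, -2)/3.7417 = (-0.2673, -0.8018, -0.5345).
r_{12} = q_1·a_2 = -2.1381.
u_2 = a_2 + 2.1381·q_1 = (-2.5714, 0.2857, 0.8571).
‖u_2‖ = 2.7255, so q_2 = (-0.9435, 0.1048, 0.3145).

Q = [[-0.2673, -0.9435], [-0.8018, 0.1048], [-0.5345, 0.3145]], R = [[3.7417, -2.1381], [0.0000, 2.7255]]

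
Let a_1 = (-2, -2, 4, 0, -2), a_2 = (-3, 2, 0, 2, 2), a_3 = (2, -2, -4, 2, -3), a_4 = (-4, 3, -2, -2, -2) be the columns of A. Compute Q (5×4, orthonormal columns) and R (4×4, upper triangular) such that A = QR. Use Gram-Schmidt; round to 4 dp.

Q = [[-0.3780, -0.6882, -0.1244, -0.4632], [-0.3780, 0.4066, -0.3122, 0.3633], [0.7559, 0.0626, -0.4731, -0.3049], [0.0000, 0.4379, 0.6353, -0.5482], [-0.3780, 0.4066, -0.5096, -0.5099]], R = [[5.2915, -0.3780, -1.8898, -0.3780], [0.0000, 4.5670, -2.7840, 2.1584], [0.0000, 0.0000, 5.0674, 0.2555], [0.0000, 0.0000, 0.0000, 5.6686]]

a_1 = (-2, -2, 4, 0, -2); ‖a_1‖ = 5.2915, so q_1 = (-0.3780, -0.3780, 0.7559, 0.0000, -0.3780).
q_1·a_2 = (-0.3780)·(-3) + (-0.3780)·2 + 0.7559·0 + 0.0000·2 + (-0.3780)·2 = -0.3780.
u_2 = a_2 + 0.3780·q_1 = (-3.1429, 1.8571, 0.2857, 2.0000, 1.8571).
‖u_2‖ = 4.5670, so q_2 = (-0.6882, 0.4066, 0.0626, 0.4379, 0.4066).
q_1·a_3 = (-0.3780)·2 + (-0.3780)·(-2) + 0.7559·(-4) + 0.0000·2 + (-0.3780)·(-3) = -1.8898; q_2·a_3 = (-0.6882)·2 + 0.4066·(-2) + 0.0626·(-4) + 0.4379·2 + 0.4066·(-3) = -2.7840.
u_3 = a_3 + 1.8898·q_1 + 2.7840·q_2 = (-0.6301, -1.5822, -2.3973, 3.2192, -2.5822).
‖u_3‖ = 5.0674, so q_3 = (-0.1244, -0.3122, -0.4731, 0.6353, -0.5096).
q_1·a_4 = (-0.3780)·(-4) + (-0.3780)·3 + 0.7559·(-2) + 0.0000·(-2) + (-0.3780)·(-2) = -0.3780; q_2·a_4 = (-0.6882)·(-4) + 0.4066·3 + 0.0626·(-2) + 0.4379·(-2) + 0.4066·(-2) = 2.1584; q_3·a_4 = (-0.1244)·(-4) + (-0.3122)·3 + (-0.4731)·(-2) + 0.6353·(-2) + (-0.5096)·(-2) = 0.2555.
u_4 = a_4 + 0.3780·q_1 − 2.1584·q_2 − 0.2555·q_3 = (-2.6258, 2.0592, -1.7285, -3.1075, -2.8904).
‖u_4‖ = 5.6686, so q_4 = (-0.4632, 0.3633, -0.3049, -0.5482, -0.5099).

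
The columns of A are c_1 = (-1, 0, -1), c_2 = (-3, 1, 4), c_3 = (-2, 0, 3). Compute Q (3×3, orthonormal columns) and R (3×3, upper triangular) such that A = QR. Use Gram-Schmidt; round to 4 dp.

c_1 = (-1, 0, -1); ‖c_1‖ = 1.4142, so q_1 = (-0.7071, 0.0000, -0.7071).
q_1·c_2 = (-0.7071)·(-3) + 0.0000·1 + (-0.7071)·4 = -0.7071.
u_2 = c_2 + 0.7071·q_1 = (-3.5000, 1.0000, 3.5000).
‖u_2‖ = 5.0498, so q_2 = (-0.6931, 0.1980, 0.6931).
q_1·c_3 = (-0.7071)·(-2) + 0.0000·0 + (-0.7071)·3 = -0.7071; q_2·c_3 = (-0.6931)·(-2) + 0.1980·0 + 0.6931·3 = 3.4655.
u_3 = c_3 + 0.7071·q_1 − 3.4655·q_2 = (-0.0980, -0.6863, 0.0980).
‖u_3‖ = 0.7001, so q_3 = (-0.1400, -0.9802, 0.1400).

Q = [[-0.7071, -0.6931, -0.1400], [0.0000, 0.1980, -0.9802], [-0.7071, 0.6931, 0.1400]], R = [[1.4142, -0.7071, -0.7071], [0.0000, 5.0498, 3.4655], [0.0000, 0.0000, 0.7001]]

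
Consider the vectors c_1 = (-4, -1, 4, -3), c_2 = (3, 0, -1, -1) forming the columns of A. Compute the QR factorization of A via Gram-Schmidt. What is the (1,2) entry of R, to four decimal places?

r_{12} = -2.0059

c_1 = (-4, -1, 4, -3); ‖c_1‖ = 6.4807, so q_1 = (-0.6172, -0.1543, 0.6172, -0.4629).
r_{12} = q_1·c_2 = -2.0059.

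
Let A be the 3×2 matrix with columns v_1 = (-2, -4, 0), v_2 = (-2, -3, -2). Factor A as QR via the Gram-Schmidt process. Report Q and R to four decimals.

v_1 = (-2, -4, 0); ‖v_1‖ = 4.4721, so q_1 = (-0.4472, -0.8944, 0.0000).
q_1·v_2 = (-0.4472)·(-2) + (-0.8944)·(-3) + 0.0000·(-2) = 3.5777.
u_2 = v_2 − 3.5777·q_1 = (-0.4000, 0.2000, -2.0000).
‖u_2‖ = 2.0494, so q_2 = (-0.1952, 0.0976, -0.9759).

Q = [[-0.4472, -0.1952], [-0.8944, 0.0976], [0.0000, -0.9759]], R = [[4.4721, 3.5777], [0.0000, 2.0494]]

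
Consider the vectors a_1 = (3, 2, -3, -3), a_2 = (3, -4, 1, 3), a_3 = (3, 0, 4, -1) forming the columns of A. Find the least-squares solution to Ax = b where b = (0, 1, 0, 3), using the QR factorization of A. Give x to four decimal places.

x = (-0.1780, 0.1347, -0.1672)

e_1 = a_1/‖a_1‖ = (3, 2, -3, -3)/5.5678 = (0.5388, 0.3592, -0.5388, -0.5388).
r_{12} = e_1·a_2 = -1.9757.
u_2 = a_2 + 1.9757·e_1 = (4.0645, -3.2903, -0.0645, 1.9355).
‖u_2‖ = 5.5764, so e_2 = (0.7289, -0.5900, -0.0116, 0.3471).
r_{13} = e_1·a_3 = 0.0000; r_{23} = e_2·a_3 = 1.7933.
u_3 = a_3 − 0.0000·e_1 − 1.7933·e_2 = (1.6929, 1.0581, 4.0207, -1.6224).
‖u_3‖ = 4.7733, so e_3 = (0.3547, 0.2217, 0.8423, -0.3399).
Qᵀb = (-1.2572, 0.4512, -0.7980).
Back-substitute: x_3 = -0.7980/4.7733 = -0.1672.
x_2 = (0.4512 − 1.7933·(-0.1672))/5.5764 = 0.1347.
x_1 = (-1.2572 + 1.9757·0.1347 − 0.0000·(-0.1672))/5.5678 = -0.1780.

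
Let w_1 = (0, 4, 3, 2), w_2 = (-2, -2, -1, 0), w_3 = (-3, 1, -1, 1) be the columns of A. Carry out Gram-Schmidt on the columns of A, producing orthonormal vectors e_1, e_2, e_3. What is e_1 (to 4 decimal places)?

w_1 = (0, 4, 3, 2); ‖w_1‖ = 5.3852, so e_1 = (0.0000, 0.7428, 0.5571, 0.3714).

e_1 = (0.0000, 0.7428, 0.5571, 0.3714)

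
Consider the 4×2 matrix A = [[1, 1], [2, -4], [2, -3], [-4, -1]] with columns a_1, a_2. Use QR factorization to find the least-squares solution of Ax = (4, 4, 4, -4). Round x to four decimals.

a_1 = (1, 2, 2, -4); ‖a_1‖ = 5.0000, so e_1 = (0.2000, 0.4000, 0.4000, -0.8000).
e_1·a_2 = 0.2000·1 + 0.4000·(-4) + 0.4000·(-3) + (-0.8000)·(-1) = -1.8000.
u_2 = a_2 + 1.8000·e_1 = (1.3600, -3.2800, -2.2800, -2.4400).
‖u_2‖ = 4.8744, so e_2 = (0.2790, -0.6729, -0.4677, -0.5006).
Qᵀb = (7.2000, -1.4443).
Back-substitute: x_2 = -1.4443/4.8744 = -0.2963.
x_1 = (7.2000 + 1.8000·(-0.2963))/5.0000 = 1.3333.

x = (1.3333, -0.2963)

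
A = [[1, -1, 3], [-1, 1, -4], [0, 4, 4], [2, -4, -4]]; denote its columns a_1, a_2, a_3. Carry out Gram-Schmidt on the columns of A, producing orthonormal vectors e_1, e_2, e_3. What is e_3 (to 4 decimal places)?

a_1 = (1, -1, 0, 2); ‖a_1‖ = 2.4495, so e_1 = (0.4082, -0.4082, 0.0000, 0.8165).
e_1·a_2 = 0.4082·(-1) + (-0.4082)·1 + 0.0000·4 + 0.8165·(-4) = -4.0825.
u_2 = a_2 + 4.0825·e_1 = (0.6667, -0.6667, 4.0000, -0.6667).
‖u_2‖ = 4.1633, so e_2 = (0.1601, -0.1601, 0.9608, -0.1601).
e_1·a_3 = 0.4082·3 + (-0.4082)·(-4) + 0.0000·4 + 0.8165·(-4) = -0.4082; e_2·a_3 = 0.1601·3 + (-0.1601)·(-4) + 0.9608·4 + (-0.1601)·(-4) = 5.6045.
u_3 = a_3 + 0.4082·e_1 − 5.6045·e_2 = (2.2692, -3.2692, -1.3846, -2.7692).
‖u_3‖ = 5.0421, so e_3 = (0.4501, -0.6484, -0.2746, -0.5492).

e_3 = (0.4501, -0.6484, -0.2746, -0.5492)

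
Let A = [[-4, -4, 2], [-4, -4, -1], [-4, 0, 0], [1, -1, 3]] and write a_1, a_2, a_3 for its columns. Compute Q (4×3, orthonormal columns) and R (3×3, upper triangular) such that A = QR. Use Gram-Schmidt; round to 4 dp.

a_1 = (-4, -4, -4, 1); ‖a_1‖ = 7.0000, so e_1 = (-0.5714, -0.5714, -0.5714, 0.1429).
e_1·a_2 = (-0.5714)·(-4) + (-0.5714)·(-4) + (-0.5714)·0 + 0.1429·(-1) = 4.4286.
u_2 = a_2 − 4.4286·e_1 = (-1.4694, -1.4694, 2.5306, -1.6327).
‖u_2‖ = 3.6589, so e_2 = (-0.4016, -0.4016, 0.6916, -0.4462).
e_1·a_3 = (-0.5714)·2 + (-0.5714)·(-1) + (-0.5714)·0 + 0.1429·3 = -0.1429; e_2·a_3 = (-0.4016)·2 + (-0.4016)·(-1) + 0.6916·0 + (-0.4462)·3 = -1.7402.
u_3 = a_3 + 0.1429·e_1 + 1.7402·e_2 = (1.2195, -1.7805, 1.1220, 2.2439).
‖u_3‖ = 3.3093, so e_3 = (0.3685, -0.5380, 0.3390, 0.6781).

Q = [[-0.5714, -0.4016, 0.3685], [-0.5714, -0.4016, -0.5380], [-0.5714, 0.6916, 0.3390], [0.1429, -0.4462, 0.6781]], R = [[7.0000, 4.4286, -0.1429], [0.0000, 3.6589, -1.7402], [0.0000, 0.0000, 3.3093]]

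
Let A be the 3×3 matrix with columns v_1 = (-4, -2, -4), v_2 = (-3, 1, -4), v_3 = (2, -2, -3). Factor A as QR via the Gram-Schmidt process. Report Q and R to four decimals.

v_1 = (-4, -2, -4); ‖v_1‖ = 6.0000, so e_1 = (-0.6667, -0.3333, -0.6667).
e_1·v_2 = (-0.6667)·(-3) + (-0.3333)·1 + (-0.6667)·(-4) = 4.3333.
u_2 = v_2 − 4.3333·e_1 = (-0.1111, 2.4444, -1.1111).
‖u_2‖ = 2.6874, so e_2 = (-0.0413, 0.9096, -0.4134).
e_1·v_3 = (-0.6667)·2 + (-0.3333)·(-2) + (-0.6667)·(-3) = 1.3333; e_2·v_3 = (-0.0413)·2 + 0.9096·(-2) + (-0.4134)·(-3) = -0.6615.
u_3 = v_3 − 1.3333·e_1 + 0.6615·e_2 = (2.8615, -0.9538, -2.3846).
‖u_3‖ = 3.8451, so e_3 = (0.7442, -0.2481, -0.6202).

Q = [[-0.6667, -0.0413, 0.7442], [-0.3333, 0.9096, -0.2481], [-0.6667, -0.4134, -0.6202]], R = [[6.0000, 4.3333, 1.3333], [0.0000, 2.6874, -0.6615], [0.0000, 0.0000, 3.8451]]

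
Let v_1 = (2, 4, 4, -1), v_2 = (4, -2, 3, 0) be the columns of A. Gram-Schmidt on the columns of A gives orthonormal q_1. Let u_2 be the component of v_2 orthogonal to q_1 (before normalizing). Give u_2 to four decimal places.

u_2 = (3.3514, -3.2973, 1.7027, 0.3243)

q_1 = v_1/‖v_1‖ = (2, 4, 4, -1)/6.0828 = (0.3288, 0.6576, 0.6576, -0.1644).
r_{12} = q_1·v_2 = 1.9728.
u_2 = v_2 − 1.9728·q_1 = (3.3514, -3.2973, 1.7027, 0.3243).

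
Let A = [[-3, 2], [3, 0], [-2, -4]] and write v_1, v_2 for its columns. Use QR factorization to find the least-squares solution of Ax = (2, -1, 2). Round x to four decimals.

q_1 = v_1/‖v_1‖ = (-3, 3, -2)/4.6904 = (-0.6396, 0.6396, -0.4264).
r_{12} = q_1·v_2 = 0.4264.
u_2 = v_2 − 0.4264·q_1 = (2.2727, -0.2727, -3.8182).
‖u_2‖ = 4.4518, so q_2 = (0.5105, -0.0613, -0.8577).
Qᵀb = (-2.7716, -0.6330).
Back-substitute: x_2 = -0.6330/4.4518 = -0.1422.
x_1 = (-2.7716 − 0.4264·(-0.1422))/4.6904 = -0.5780.

x = (-0.5780, -0.1422)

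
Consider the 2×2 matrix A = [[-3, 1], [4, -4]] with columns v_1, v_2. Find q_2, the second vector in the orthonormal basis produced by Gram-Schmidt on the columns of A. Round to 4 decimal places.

v_1 = (-3, 4); ‖v_1‖ = 5.0000, so q_1 = (-0.6000, 0.8000).
q_1·v_2 = (-0.6000)·1 + 0.8000·(-4) = -3.8000.
u_2 = v_2 + 3.8000·q_1 = (-1.2800, -0.9600).
‖u_2‖ = 1.6000, so q_2 = (-0.8000, -0.6000).

q_2 = (-0.8000, -0.6000)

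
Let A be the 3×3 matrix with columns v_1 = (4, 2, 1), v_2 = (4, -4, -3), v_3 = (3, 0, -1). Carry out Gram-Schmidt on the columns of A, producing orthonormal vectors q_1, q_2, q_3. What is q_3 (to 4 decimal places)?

v_1 = (4, 2, 1); ‖v_1‖ = 4.5826, so q_1 = (0.8729, 0.4364, 0.2182).
q_1·v_2 = 0.8729·4 + 0.4364·(-4) + 0.2182·(-3) = 1.0911.
u_2 = v_2 − 1.0911·q_1 = (3.0476, -4.4762, -3.2381).
‖u_2‖ = 6.3095, so q_2 = (0.4830, -0.7094, -0.5132).
q_1·v_3 = 0.8729·3 + 0.4364·0 + 0.2182·(-1) = 2.4004; q_2·v_3 = 0.4830·3 + (-0.7094)·0 + (-0.5132)·(-1) = 1.9623.
u_3 = v_3 − 2.4004·q_1 − 1.9623·q_2 = (-0.0431, 0.3445, -0.5167).
‖u_3‖ = 0.6225, so q_3 = (-0.0692, 0.5534, -0.8301).

q_3 = (-0.0692, 0.5534, -0.8301)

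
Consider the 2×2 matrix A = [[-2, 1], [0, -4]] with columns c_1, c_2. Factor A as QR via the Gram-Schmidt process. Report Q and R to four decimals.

e_1 = c_1/‖c_1‖ = (-2, 0)/2.0000 = (-1.0000, 0.0000).
r_{12} = e_1·c_2 = -1.0000.
u_2 = c_2 + 1.0000·e_1 = (0.0000, -4.0000).
‖u_2‖ = 4.0000, so e_2 = (0.0000, -1.0000).

Q = [[-1.0000, 0.0000], [0.0000, -1.0000]], R = [[2.0000, -1.0000], [0.0000, 4.0000]]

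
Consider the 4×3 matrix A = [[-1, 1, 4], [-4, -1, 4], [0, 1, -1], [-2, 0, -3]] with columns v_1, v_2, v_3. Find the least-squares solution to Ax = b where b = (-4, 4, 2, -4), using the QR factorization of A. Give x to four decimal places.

v_1 = (-1, -4, 0, -2); ‖v_1‖ = 4.5826, so e_1 = (-0.2182, -0.8729, 0.0000, -0.4364).
e_1·v_2 = (-0.2182)·1 + (-0.8729)·(-1) + 0.0000·1 + (-0.4364)·0 = 0.6547.
u_2 = v_2 − 0.6547·e_1 = (1.1429, -0.4286, 1.0000, 0.2857).
‖u_2‖ = 1.6036, so e_2 = (0.7127, -0.2673, 0.6236, 0.1782).
e_1·v_3 = (-0.2182)·4 + (-0.8729)·4 + 0.0000·(-1) + (-0.4364)·(-3) = -3.0551; e_2·v_3 = 0.7127·4 + (-0.2673)·4 + 0.6236·(-1) + 0.1782·(-3) = 0.6236.
u_3 = v_3 + 3.0551·e_1 − 0.6236·e_2 = (2.8889, 1.5000, -1.3889, -4.4444).
‖u_3‖ = 5.6814, so e_3 = (0.5085, 0.2640, -0.2445, -0.7823).
Qᵀb = (-0.8729, -3.3853, 1.6624).
Back-substitute: x_3 = 1.6624/5.6814 = 0.2926.
x_2 = (-3.3853 − 0.6236·0.2926)/1.6036 = -2.2249.
x_1 = (-0.8729 − 0.6547·(-2.2249) + 3.0551·0.2926)/4.5826 = 0.3224.

x = (0.3224, -2.2249, 0.2926)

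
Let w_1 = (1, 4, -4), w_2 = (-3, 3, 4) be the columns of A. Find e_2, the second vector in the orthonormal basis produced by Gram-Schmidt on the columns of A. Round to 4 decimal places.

e_2 = (-0.4889, 0.6749, 0.5527)

e_1 = w_1/‖w_1‖ = (1, 4, -4)/5.7446 = (0.1741, 0.6963, -0.6963).
r_{12} = e_1·w_2 = -1.2185.
u_2 = w_2 + 1.2185·e_1 = (-2.7879, 3.8485, 3.1515).
‖u_2‖ = 5.7022, so e_2 = (-0.4889, 0.6749, 0.5527).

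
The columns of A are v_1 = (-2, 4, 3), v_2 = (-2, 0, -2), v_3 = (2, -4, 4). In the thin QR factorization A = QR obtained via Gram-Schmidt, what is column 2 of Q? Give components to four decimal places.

e_2 = (-0.7625, 0.0984, -0.6395)

e_1 = v_1/‖v_1‖ = (-2, 4, 3)/5.3852 = (-0.3714, 0.7428, 0.5571).
r_{12} = e_1·v_2 = -0.3714.
u_2 = v_2 + 0.3714·e_1 = (-2.1379, 0.2759, -1.7931).
‖u_2‖ = 2.8039, so e_2 = (-0.7625, 0.0984, -0.6395).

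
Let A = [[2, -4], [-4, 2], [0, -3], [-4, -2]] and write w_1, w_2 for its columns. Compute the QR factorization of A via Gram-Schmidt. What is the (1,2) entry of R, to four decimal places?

e_1 = w_1/‖w_1‖ = (2, -4, 0, -4)/6.0000 = (0.3333, -0.6667, 0.0000, -0.6667).
r_{12} = e_1·w_2 = -1.3333.

r_{12} = -1.3333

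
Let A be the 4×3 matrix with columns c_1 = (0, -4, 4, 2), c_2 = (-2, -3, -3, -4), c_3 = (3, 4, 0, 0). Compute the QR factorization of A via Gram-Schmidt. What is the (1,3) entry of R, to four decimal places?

r_{13} = -2.6667

e_1 = c_1/‖c_1‖ = (0, -4, 4, 2)/6.0000 = (0.0000, -0.6667, 0.6667, 0.3333).
r_{13} = e_1·c_3 = -2.6667.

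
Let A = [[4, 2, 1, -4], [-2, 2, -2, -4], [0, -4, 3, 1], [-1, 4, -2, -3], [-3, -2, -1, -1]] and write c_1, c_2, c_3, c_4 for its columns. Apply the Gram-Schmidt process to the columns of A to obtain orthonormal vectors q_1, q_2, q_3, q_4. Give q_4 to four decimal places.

c_1 = (4, -2, 0, -1, -3); ‖c_1‖ = 5.4772, so q_1 = (0.7303, -0.3651, 0.0000, -0.1826, -0.5477).
q_1·c_2 = 0.7303·2 + (-0.3651)·2 + 0.0000·(-4) + (-0.1826)·4 + (-0.5477)·(-2) = 1.0954.
u_2 = c_2 − 1.0954·q_1 = (1.2000, 2.4000, -4.0000, 4.2000, -1.4000).
‖u_2‖ = 6.5422, so q_2 = (0.1834, 0.3669, -0.6114, 0.6420, -0.2140).
q_1·c_3 = 0.7303·1 + (-0.3651)·(-2) + 0.0000·3 + (-0.1826)·(-2) + (-0.5477)·(-1) = 2.3735; q_2·c_3 = 0.1834·1 + 0.3669·(-2) + (-0.6114)·3 + 0.6420·(-2) + (-0.2140)·(-1) = -3.4545.
u_3 = c_3 − 2.3735·q_1 + 3.4545·q_2 = (-0.0997, 0.1340, 0.8879, 0.6511, -0.4393).
‖u_3‖ = 1.1971, so q_3 = (-0.0833, 0.1119, 0.7417, 0.5439, -0.3669).
q_1·c_4 = 0.7303·(-4) + (-0.3651)·(-4) + 0.0000·1 + (-0.1826)·(-3) + (-0.5477)·(-1) = -0.3651; q_2·c_4 = 0.1834·(-4) + 0.3669·(-4) + (-0.6114)·1 + 0.6420·(-3) + (-0.2140)·(-1) = -4.5245; q_3·c_4 = (-0.0833)·(-4) + 0.1119·(-4) + 0.7417·1 + 0.5439·(-3) + (-0.3669)·(-1) = -0.6376.
u_4 = c_4 + 0.3651·q_1 + 4.5245·q_2 + 0.6376·q_3 = (-2.9565, -2.4022, -1.2935, 0.1848, -2.4022).
‖u_4‖ = 4.6893, so q_4 = (-0.6305, -0.5123, -0.2758, 0.0394, -0.5123).

q_4 = (-0.6305, -0.5123, -0.2758, 0.0394, -0.5123)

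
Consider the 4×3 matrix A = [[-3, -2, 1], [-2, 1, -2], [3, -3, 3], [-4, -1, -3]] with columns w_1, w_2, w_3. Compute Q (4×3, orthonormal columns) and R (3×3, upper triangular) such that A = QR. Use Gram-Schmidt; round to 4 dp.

Q = [[-0.4867, -0.5373, 0.6862], [-0.3244, 0.2448, -0.1182], [0.4867, -0.7549, -0.2760], [-0.6489, -0.2856, -0.6626]], R = [[6.1644, -0.1622, 3.5689], [0.0000, 3.8696, -2.4346], [0.0000, 0.0000, 2.0822]]

w_1 = (-3, -2, 3, -4); ‖w_1‖ = 6.1644, so q_1 = (-0.4867, -0.3244, 0.4867, -0.6489).
q_1·w_2 = (-0.4867)·(-2) + (-0.3244)·1 + 0.4867·(-3) + (-0.6489)·(-1) = -0.1622.
u_2 = w_2 + 0.1622·q_1 = (-2.0789, 0.9474, -2.9211, -1.1053).
‖u_2‖ = 3.8696, so q_2 = (-0.5373, 0.2448, -0.7549, -0.2856).
q_1·w_3 = (-0.4867)·1 + (-0.3244)·(-2) + 0.4867·3 + (-0.6489)·(-3) = 3.5689; q_2·w_3 = (-0.5373)·1 + 0.2448·(-2) + (-0.7549)·3 + (-0.2856)·(-3) = -2.4346.
u_3 = w_3 − 3.5689·q_1 + 2.4346·q_2 = (1.4288, -0.2460, -0.5747, -1.3796).
‖u_3‖ = 2.0822, so q_3 = (0.6862, -0.1182, -0.2760, -0.6626).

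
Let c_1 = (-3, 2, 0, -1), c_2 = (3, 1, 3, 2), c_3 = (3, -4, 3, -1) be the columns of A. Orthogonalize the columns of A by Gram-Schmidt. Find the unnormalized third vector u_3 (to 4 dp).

u_3 = (-0.5353, -1.9419, 2.7012, -2.2780)

c_1 = (-3, 2, 0, -1); ‖c_1‖ = 3.7417, so q_1 = (-0.8018, 0.5345, 0.0000, -0.2673).
q_1·c_2 = (-0.8018)·3 + 0.5345·1 + 0.0000·3 + (-0.2673)·2 = -2.4054.
u_2 = c_2 + 2.4054·q_1 = (1.0714, 2.2857, 3.0000, 1.3571).
‖u_2‖ = 4.1490, so q_2 = (0.2582, 0.5509, 0.7231, 0.3271).
q_1·c_3 = (-0.8018)·3 + 0.5345·(-4) + 0.0000·3 + (-0.2673)·(-1) = -4.2762; q_2·c_3 = 0.2582·3 + 0.5509·(-4) + 0.7231·3 + 0.3271·(-1) = 0.4132.
u_3 = c_3 + 4.2762·q_1 − 0.4132·q_2 = (-0.5353, -1.9419, 2.7012, -2.2780).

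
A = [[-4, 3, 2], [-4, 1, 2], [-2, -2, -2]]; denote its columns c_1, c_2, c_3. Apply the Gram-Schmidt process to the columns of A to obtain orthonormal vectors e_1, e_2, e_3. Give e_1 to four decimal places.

e_1 = (-0.6667, -0.6667, -0.3333)

c_1 = (-4, -4, -2); ‖c_1‖ = 6.0000, so e_1 = (-0.6667, -0.6667, -0.3333).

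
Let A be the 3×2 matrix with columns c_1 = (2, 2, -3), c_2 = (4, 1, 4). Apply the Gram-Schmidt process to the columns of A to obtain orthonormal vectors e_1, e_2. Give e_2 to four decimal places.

e_2 = (0.7399, 0.2158, 0.6371)

c_1 = (2, 2, -3); ‖c_1‖ = 4.1231, so e_1 = (0.4851, 0.4851, -0.7276).
e_1·c_2 = 0.4851·4 + 0.4851·1 + (-0.7276)·4 = -0.4851.
u_2 = c_2 + 0.4851·e_1 = (4.2353, 1.2353, 3.6471).
‖u_2‖ = 5.7240, so e_2 = (0.7399, 0.2158, 0.6371).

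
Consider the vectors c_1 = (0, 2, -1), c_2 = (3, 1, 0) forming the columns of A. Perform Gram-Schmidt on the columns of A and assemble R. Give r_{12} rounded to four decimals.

r_{12} = 0.8944

c_1 = (0, 2, -1); ‖c_1‖ = 2.2361, so q_1 = (0.0000, 0.8944, -0.4472).
r_{12} = q_1·c_2 = 0.8944.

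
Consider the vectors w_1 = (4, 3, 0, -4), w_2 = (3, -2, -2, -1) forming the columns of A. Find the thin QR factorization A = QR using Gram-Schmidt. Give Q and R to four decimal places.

Q = [[0.6247, 0.5132], [0.4685, -0.6925], [0.0000, -0.5070], [-0.6247, -0.0062]], R = [[6.4031, 1.5617], [0.0000, 3.9447]]

w_1 = (4, 3, 0, -4); ‖w_1‖ = 6.4031, so e_1 = (0.6247, 0.4685, 0.0000, -0.6247).
e_1·w_2 = 0.6247·3 + 0.4685·(-2) + 0.0000·(-2) + (-0.6247)·(-1) = 1.5617.
u_2 = w_2 − 1.5617·e_1 = (2.0244, -2.7317, -2.0000, -0.0244).
‖u_2‖ = 3.9447, so e_2 = (0.5132, -0.6925, -0.5070, -0.0062).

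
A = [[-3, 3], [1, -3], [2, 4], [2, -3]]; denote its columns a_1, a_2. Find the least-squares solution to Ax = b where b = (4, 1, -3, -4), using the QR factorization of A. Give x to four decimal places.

a_1 = (-3, 1, 2, 2); ‖a_1‖ = 4.2426, so q_1 = (-0.7071, 0.2357, 0.4714, 0.4714).
q_1·a_2 = (-0.7071)·3 + 0.2357·(-3) + 0.4714·4 + 0.4714·(-3) = -2.3570.
u_2 = a_2 + 2.3570·q_1 = (1.3333, -2.4444, 5.1111, -1.8889).
‖u_2‖ = 6.1192, so q_2 = (0.2179, -0.3995, 0.8353, -0.3087).
Qᵀb = (-5.8926, -0.7989).
Back-substitute: x_2 = -0.7989/6.1192 = -0.1306.
x_1 = (-5.8926 + 2.3570·(-0.1306))/4.2426 = -1.4614.

x = (-1.4614, -0.1306)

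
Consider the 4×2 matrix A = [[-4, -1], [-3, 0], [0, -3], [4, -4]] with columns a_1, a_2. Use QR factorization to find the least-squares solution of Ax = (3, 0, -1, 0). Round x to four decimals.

x = (-0.3384, -0.1562)

e_1 = a_1/‖a_1‖ = (-4, -3, 0, 4)/6.4031 = (-0.6247, -0.4685, 0.0000, 0.6247).
r_{12} = e_1·a_2 = -1.8741.
u_2 = a_2 + 1.8741·e_1 = (-2.1707, -0.8780, -3.0000, -2.8293).
‖u_2‖ = 4.7421, so e_2 = (-0.4578, -0.1852, -0.6326, -0.5966).
Qᵀb = (-1.8741, -0.7406).
Back-substitute: x_2 = -0.7406/4.7421 = -0.1562.
x_1 = (-1.8741 + 1.8741·(-0.1562))/6.4031 = -0.3384.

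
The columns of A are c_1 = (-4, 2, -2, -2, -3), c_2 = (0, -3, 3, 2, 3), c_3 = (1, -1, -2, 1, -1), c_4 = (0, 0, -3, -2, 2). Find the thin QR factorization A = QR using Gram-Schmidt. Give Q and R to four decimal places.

Q = [[-0.6576, -0.7196, -0.0015, -0.1002], [0.3288, -0.4389, -0.5888, -0.1436], [-0.3288, 0.4389, -0.5949, -0.5443], [-0.3288, 0.1727, 0.4581, -0.4388], [-0.4932, 0.2590, -0.2993, 0.6932]], R = [[6.0828, -4.1100, -0.1644, 0.6576], [0.0000, 3.7561, -1.2448, -1.1441], [0.0000, 0.0000, 2.5344, 0.2698], [0.0000, 0.0000, 0.0000, 3.8969]]

e_1 = c_1/‖c_1‖ = (-4, 2, -2, -2, -3)/6.0828 = (-0.6576, 0.3288, -0.3288, -0.3288, -0.4932).
r_{12} = e_1·c_2 = -4.1100.
u_2 = c_2 + 4.1100·e_1 = (-2.7027, -1.6486, 1.6486, 0.6486, 0.9730).
‖u_2‖ = 3.7561, so e_2 = (-0.7196, -0.4389, 0.4389, 0.1727, 0.2590).
r_{13} = e_1·c_3 = -0.1644; r_{23} = e_2·c_3 = -1.2448.
u_3 = c_3 + 0.1644·e_1 + 1.2448·e_2 = (-0.0038, -1.4923, -1.5077, 1.1609, -0.7586).
‖u_3‖ = 2.5344, so e_3 = (-0.0015, -0.5888, -0.5949, 0.4581, -0.2993).
r_{14} = e_1·c_4 = 0.6576; r_{24} = e_2·c_4 = -1.1441; r_{34} = e_3·c_4 = 0.2698.
u_4 = c_4 − 0.6576·e_1 + 1.1441·e_2 − 0.2698·e_3 = (-0.3904, -0.5595, -2.1211, -1.7098, 2.7015).
‖u_4‖ = 3.8969, so e_4 = (-0.1002, -0.1436, -0.5443, -0.4388, 0.6932).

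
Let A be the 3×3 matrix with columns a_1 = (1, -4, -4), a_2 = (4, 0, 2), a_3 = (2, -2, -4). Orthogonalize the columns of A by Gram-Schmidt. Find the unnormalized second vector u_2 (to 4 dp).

u_2 = (4.1212, -0.4848, 1.5152)

a_1 = (1, -4, -4); ‖a_1‖ = 5.7446, so q_1 = (0.1741, -0.6963, -0.6963).
q_1·a_2 = 0.1741·4 + (-0.6963)·0 + (-0.6963)·2 = -0.6963.
u_2 = a_2 + 0.6963·q_1 = (4.1212, -0.4848, 1.5152).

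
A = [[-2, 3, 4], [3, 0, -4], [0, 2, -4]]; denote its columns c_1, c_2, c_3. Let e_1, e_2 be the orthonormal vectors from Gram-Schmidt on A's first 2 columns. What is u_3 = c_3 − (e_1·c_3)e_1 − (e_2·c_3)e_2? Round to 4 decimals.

u_3 = (1.9850, 1.3233, -2.9774)

e_1 = c_1/‖c_1‖ = (-2, 3, 0)/3.6056 = (-0.5547, 0.8321, 0.0000).
r_{12} = e_1·c_2 = -1.6641.
u_2 = c_2 + 1.6641·e_1 = (2.0769, 1.3846, 2.0000).
‖u_2‖ = 3.1986, so e_2 = (0.6493, 0.4329, 0.6253).
r_{13} = e_1·c_3 = -5.5470; r_{23} = e_2·c_3 = -1.6354.
u_3 = c_3 + 5.5470·e_1 + 1.6354·e_2 = (1.9850, 1.3233, -2.9774).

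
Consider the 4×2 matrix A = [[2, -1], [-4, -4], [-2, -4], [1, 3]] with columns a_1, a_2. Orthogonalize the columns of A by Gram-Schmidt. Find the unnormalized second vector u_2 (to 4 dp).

e_1 = a_1/‖a_1‖ = (2, -4, -2, 1)/5.0000 = (0.4000, -0.8000, -0.4000, 0.2000).
r_{12} = e_1·a_2 = 5.0000.
u_2 = a_2 − 5.0000·e_1 = (-3.0000, 0.0000, -2.0000, 2.0000).

u_2 = (-3.0000, 0.0000, -2.0000, 2.0000)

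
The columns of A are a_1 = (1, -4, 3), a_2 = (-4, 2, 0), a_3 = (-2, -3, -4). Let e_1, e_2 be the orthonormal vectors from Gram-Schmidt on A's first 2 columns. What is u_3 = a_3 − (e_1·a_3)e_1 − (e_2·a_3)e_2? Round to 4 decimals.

u_3 = (-1.6596, -3.3191, -3.8723)

e_1 = a_1/‖a_1‖ = (1, -4, 3)/5.0990 = (0.1961, -0.7845, 0.5883).
r_{12} = e_1·a_2 = -2.3534.
u_2 = a_2 + 2.3534·e_1 = (-3.5385, 0.1538, 1.3846).
‖u_2‖ = 3.8028, so e_2 = (-0.9305, 0.0405, 0.3641).
r_{13} = e_1·a_3 = -0.3922; r_{23} = e_2·a_3 = 0.2832.
u_3 = a_3 + 0.3922·e_1 − 0.2832·e_2 = (-1.6596, -3.3191, -3.8723).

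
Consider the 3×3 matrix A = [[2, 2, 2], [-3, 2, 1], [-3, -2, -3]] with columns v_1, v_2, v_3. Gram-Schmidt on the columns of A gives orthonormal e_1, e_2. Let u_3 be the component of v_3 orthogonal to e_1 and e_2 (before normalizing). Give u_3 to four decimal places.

v_1 = (2, -3, -3); ‖v_1‖ = 4.6904, so e_1 = (0.4264, -0.6396, -0.6396).
e_1·v_2 = 0.4264·2 + (-0.6396)·2 + (-0.6396)·(-2) = 0.8528.
u_2 = v_2 − 0.8528·e_1 = (1.6364, 2.5455, -1.4545).
‖u_2‖ = 3.3575, so e_2 = (0.4874, 0.7581, -0.4332).
e_1·v_3 = 0.4264·2 + (-0.6396)·1 + (-0.6396)·(-3) = 2.1320; e_2·v_3 = 0.4874·2 + 0.7581·1 + (-0.4332)·(-3) = 3.0326.
u_3 = v_3 − 2.1320·e_1 − 3.0326·e_2 = (-0.3871, 0.0645, -0.3226).

u_3 = (-0.3871, 0.0645, -0.3226)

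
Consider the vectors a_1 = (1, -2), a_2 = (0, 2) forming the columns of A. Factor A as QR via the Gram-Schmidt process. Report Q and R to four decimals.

q_1 = a_1/‖a_1‖ = (1, -2)/2.2361 = (0.4472, -0.8944).
r_{12} = q_1·a_2 = -1.7889.
u_2 = a_2 + 1.7889·q_1 = (0.8000, 0.4000).
‖u_2‖ = 0.8944, so q_2 = (0.8944, 0.4472).

Q = [[0.4472, 0.8944], [-0.8944, 0.4472]], R = [[2.2361, -1.7889], [0.0000, 0.8944]]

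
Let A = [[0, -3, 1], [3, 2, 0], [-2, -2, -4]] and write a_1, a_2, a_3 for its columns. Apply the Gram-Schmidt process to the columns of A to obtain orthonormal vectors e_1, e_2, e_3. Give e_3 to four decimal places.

a_1 = (0, 3, -2); ‖a_1‖ = 3.6056, so e_1 = (0.0000, 0.8321, -0.5547).
e_1·a_2 = 0.0000·(-3) + 0.8321·2 + (-0.5547)·(-2) = 2.7735.
u_2 = a_2 − 2.7735·e_1 = (-3.0000, -0.3077, -0.4615).
‖u_2‖ = 3.0509, so e_2 = (-0.9833, -0.1009, -0.1513).
e_1·a_3 = 0.0000·1 + 0.8321·0 + (-0.5547)·(-4) = 2.2188; e_2·a_3 = (-0.9833)·1 + (-0.1009)·0 + (-0.1513)·(-4) = -0.3782.
u_3 = a_3 − 2.2188·e_1 + 0.3782·e_2 = (0.6281, -1.8843, -2.8264).
‖u_3‖ = 3.4545, so e_3 = (0.1818, -0.5455, -0.8182).

e_3 = (0.1818, -0.5455, -0.8182)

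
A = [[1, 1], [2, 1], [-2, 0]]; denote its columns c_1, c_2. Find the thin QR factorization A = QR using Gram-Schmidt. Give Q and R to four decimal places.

Q = [[0.3333, 0.6667], [0.6667, 0.3333], [-0.6667, 0.6667]], R = [[3.0000, 1.0000], [0.0000, 1.0000]]

c_1 = (1, 2, -2); ‖c_1‖ = 3.0000, so e_1 = (0.3333, 0.6667, -0.6667).
e_1·c_2 = 0.3333·1 + 0.6667·1 + (-0.6667)·0 = 1.0000.
u_2 = c_2 − 1.0000·e_1 = (0.6667, 0.3333, 0.6667).
‖u_2‖ = 1.0000, so e_2 = (0.6667, 0.3333, 0.6667).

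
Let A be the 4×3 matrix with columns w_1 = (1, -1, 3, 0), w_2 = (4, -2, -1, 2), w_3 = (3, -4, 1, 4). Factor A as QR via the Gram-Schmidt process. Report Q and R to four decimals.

Q = [[0.3015, 0.7580, -0.5646], [-0.3015, -0.3513, -0.4643], [0.9045, -0.3697, 0.0334], [0.0000, 0.4067, 0.6816]], R = [[3.3166, 0.9045, 3.0151], [0.0000, 4.9175, 4.9360], [0.0000, 0.0000, 2.9232]]

w_1 = (1, -1, 3, 0); ‖w_1‖ = 3.3166, so e_1 = (0.3015, -0.3015, 0.9045, 0.0000).
e_1·w_2 = 0.3015·4 + (-0.3015)·(-2) + 0.9045·(-1) + 0.0000·2 = 0.9045.
u_2 = w_2 − 0.9045·e_1 = (3.7273, -1.7273, -1.8182, 2.0000).
‖u_2‖ = 4.9175, so e_2 = (0.7580, -0.3513, -0.3697, 0.4067).
e_1·w_3 = 0.3015·3 + (-0.3015)·(-4) + 0.9045·1 + 0.0000·4 = 3.0151; e_2·w_3 = 0.7580·3 + (-0.3513)·(-4) + (-0.3697)·1 + 0.4067·4 = 4.9360.
u_3 = w_3 − 3.0151·e_1 − 4.9360·e_2 = (-1.6504, -1.3571, 0.0977, 1.9925).
‖u_3‖ = 2.9232, so e_3 = (-0.5646, -0.4643, 0.0334, 0.6816).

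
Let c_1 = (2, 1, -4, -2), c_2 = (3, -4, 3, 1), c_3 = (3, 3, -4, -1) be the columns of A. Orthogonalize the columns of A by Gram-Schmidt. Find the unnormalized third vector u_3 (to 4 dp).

u_3 = (1.2517, 1.5540, 0.4323, 1.1642)

e_1 = c_1/‖c_1‖ = (2, 1, -4, -2)/5.0000 = (0.4000, 0.2000, -0.8000, -0.4000).
r_{12} = e_1·c_2 = -2.4000.
u_2 = c_2 + 2.4000·e_1 = (3.9600, -3.5200, 1.0800, 0.0400).
‖u_2‖ = 5.4074, so e_2 = (0.7323, -0.6510, 0.1997, 0.0074).
r_{13} = e_1·c_3 = 5.4000; r_{23} = e_2·c_3 = -0.5622.
u_3 = c_3 − 5.4000·e_1 + 0.5622·e_2 = (1.2517, 1.5540, 0.4323, 1.1642).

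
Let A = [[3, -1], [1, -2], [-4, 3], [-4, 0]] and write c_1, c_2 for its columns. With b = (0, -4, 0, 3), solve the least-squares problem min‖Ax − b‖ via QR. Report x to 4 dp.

c_1 = (3, 1, -4, -4); ‖c_1‖ = 6.4807, so e_1 = (0.4629, 0.1543, -0.6172, -0.6172).
e_1·c_2 = 0.4629·(-1) + 0.1543·(-2) + (-0.6172)·3 + (-0.6172)·0 = -2.6232.
u_2 = c_2 + 2.6232·e_1 = (0.2143, -1.5952, 1.3810, -1.6190).
‖u_2‖ = 2.6682, so e_2 = (0.0803, -0.5979, 0.5176, -0.6068).
Qᵀb = (-2.4689, 0.5711).
Back-substitute: x_2 = 0.5711/2.6682 = 0.2140.
x_1 = (-2.4689 + 2.6232·0.2140)/6.4807 = -0.2943.

x = (-0.2943, 0.2140)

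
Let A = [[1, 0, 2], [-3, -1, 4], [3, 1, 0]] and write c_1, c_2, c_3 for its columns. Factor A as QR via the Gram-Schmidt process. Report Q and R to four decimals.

c_1 = (1, -3, 3); ‖c_1‖ = 4.3589, so q_1 = (0.2294, -0.6882, 0.6882).
q_1·c_2 = 0.2294·0 + (-0.6882)·(-1) + 0.6882·1 = 1.3765.
u_2 = c_2 − 1.3765·q_1 = (-0.3158, -0.0526, 0.0526).
‖u_2‖ = 0.3244, so q_2 = (-0.9733, -0.1622, 0.1622).
q_1·c_3 = 0.2294·2 + (-0.6882)·4 + 0.6882·0 = -2.2942; q_2·c_3 = (-0.9733)·2 + (-0.1622)·4 + 0.1622·0 = -2.5955.
u_3 = c_3 + 2.2942·q_1 + 2.5955·q_2 = (0.0000, 2.0000, 2.0000).
‖u_3‖ = 2.8284, so q_3 = (0.0000, 0.7071, 0.7071).

Q = [[0.2294, -0.9733, 0.0000], [-0.6882, -0.1622, 0.7071], [0.6882, 0.1622, 0.7071]], R = [[4.3589, 1.3765, -2.2942], [0.0000, 0.3244, -2.5955], [0.0000, 0.0000, 2.8284]]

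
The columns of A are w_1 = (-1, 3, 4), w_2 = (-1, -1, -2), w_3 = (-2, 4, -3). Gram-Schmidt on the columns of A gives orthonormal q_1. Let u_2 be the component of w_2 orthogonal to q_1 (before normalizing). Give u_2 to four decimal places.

u_2 = (-1.3846, 0.1538, -0.4615)

w_1 = (-1, 3, 4); ‖w_1‖ = 5.0990, so q_1 = (-0.1961, 0.5883, 0.7845).
q_1·w_2 = (-0.1961)·(-1) + 0.5883·(-1) + 0.7845·(-2) = -1.9612.
u_2 = w_2 + 1.9612·q_1 = (-1.3846, 0.1538, -0.4615).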